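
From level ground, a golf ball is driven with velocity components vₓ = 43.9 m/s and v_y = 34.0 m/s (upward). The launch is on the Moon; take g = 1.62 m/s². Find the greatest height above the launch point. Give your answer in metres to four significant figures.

Maximum height: H = v_y0² / (2g) = 34.00² / (2 × 1.62) = 356.8 m.

356.8 m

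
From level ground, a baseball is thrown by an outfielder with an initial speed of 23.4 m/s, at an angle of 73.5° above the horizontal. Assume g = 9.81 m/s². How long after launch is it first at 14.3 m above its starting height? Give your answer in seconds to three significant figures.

Resolve: vₓ = 23.40 cos 73.5° = 6.646 m/s and v_y0 = 23.40 sin 73.5° = 22.44 m/s.
Set y = v_y0 t − ½ g t² = 14.3: 4.905 t² − 22.44 t + 14.3 = 0.
Quadratic formula: t = (22.44 ± √222.83) / 9.81 = (22.44 ± 14.93) / 9.81 → t = 0.7654 s or 3.809 s.
The first (ascending) time is 0.7654 s.

0.765 s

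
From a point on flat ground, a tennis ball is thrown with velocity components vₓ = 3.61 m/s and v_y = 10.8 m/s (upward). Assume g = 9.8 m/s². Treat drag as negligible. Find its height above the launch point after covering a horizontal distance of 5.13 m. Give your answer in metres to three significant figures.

Time to reach x = 5.13 m: t = x/vₓ = 5.13/3.610 = 1.421 s.
Height: y = v_y0 t − ½ g t² = 10.80 × 1.421 − 4.900 × 1.421² = 15.35 − 9.895 = 5.452 m.

5.45 m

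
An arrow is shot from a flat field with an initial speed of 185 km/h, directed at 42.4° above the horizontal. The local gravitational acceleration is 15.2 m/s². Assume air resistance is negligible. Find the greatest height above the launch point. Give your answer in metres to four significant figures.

39.50 m

Convert: 185 km/h = 185/3.6 = 51.39 m/s.
Components: vₓ = 51.39 cos 42.4° = 37.95 m/s, v_y0 = 51.39 sin 42.4° = 34.65 m/s.
Peak height H = v_y0² / (2g) = 1200.7 / 30.40 = 39.50 m.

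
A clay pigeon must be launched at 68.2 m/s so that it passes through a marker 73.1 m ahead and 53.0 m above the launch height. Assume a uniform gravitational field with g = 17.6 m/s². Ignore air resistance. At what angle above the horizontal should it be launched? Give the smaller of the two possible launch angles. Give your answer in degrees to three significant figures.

45.1°

Trajectory: y = x tanθ − g x² (1 + tan²θ)/(2v₀²). With x = 73.1, y = 53.0, v₀ = 68.2, g = 17.6:
10.11 tan²θ − 73.1 tanθ + (63.11) = 0.
tanθ = [73.1 ± √(73.1² − 4 × 10.11 × (63.11))] / (2 × 10.11) = (73.1 ± 52.83) / 20.22, giving tanθ = 1.002 or 6.228.
θ = 45.06° or 80.88°; the smaller is 45.06°.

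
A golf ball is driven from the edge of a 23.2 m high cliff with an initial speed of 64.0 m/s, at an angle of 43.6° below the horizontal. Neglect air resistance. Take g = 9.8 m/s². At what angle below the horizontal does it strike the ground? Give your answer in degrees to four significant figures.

46.60°

Components: vₓ = 64.00 cos 43.6° = 46.35 m/s, v_y0 = −44.14 m/s (downward).
The projectile lands when y = 23.2 + (−44.14) t − ½·9.80·t² = 0. Positive root: t = (−44.14 + √(44.14² + 2·9.80·23.2)) / 9.80 = (−44.14 + 49.02) / 9.80 = 0.4981 s.
At impact: v_y = v_y0 − g t = −49.02 m/s; vₓ = 46.35 m/s.
Angle below horizontal: arctan(|v_y|/vₓ) = arctan(49.02/46.35) = 46.60°.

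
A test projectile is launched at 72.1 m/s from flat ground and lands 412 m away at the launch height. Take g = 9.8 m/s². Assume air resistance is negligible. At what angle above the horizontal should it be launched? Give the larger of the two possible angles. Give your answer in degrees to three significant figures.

From R = (v₀²/g) sin 2θ: sin 2θ = 9.80 × 412 / 5198.4 = 0.7767.
2θ = 50.96° or 180° − 50.96° = 129.0°, so θ = 25.48° or 64.52°.
The larger angle is 64.52°.

64.5°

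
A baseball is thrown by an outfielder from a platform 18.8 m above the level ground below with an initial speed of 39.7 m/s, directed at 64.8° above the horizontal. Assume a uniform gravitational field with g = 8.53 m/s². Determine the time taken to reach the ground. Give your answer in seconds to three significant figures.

Components: vₓ = 39.70 cos 64.8° = 16.90 m/s, v_y0 = 39.70 sin 64.8° = 35.92 m/s.
Vertical motion (up positive, ground at y = 0): 4.265 t² − (35.92) t − 18.8 = 0, so t = (35.92 + √(35.92² + 2·8.53·18.8)) / 8.53 = (35.92 + 40.14) / 8.53 = 8.917 s.

8.92 s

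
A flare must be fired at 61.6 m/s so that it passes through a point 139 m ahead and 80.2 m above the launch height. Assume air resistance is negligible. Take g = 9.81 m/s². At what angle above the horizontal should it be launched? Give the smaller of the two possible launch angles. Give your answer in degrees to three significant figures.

Trajectory: y = x tanθ − g x² (1 + tan²θ)/(2v₀²). With x = 139, y = 80.2, v₀ = 61.6, g = 9.81:
24.98 tan²θ − 139 tanθ + (105.2) = 0.
tanθ = [139 ± √(139² − 4 × 24.98 × (105.2))] / (2 × 24.98) = (139 ± 93.88) / 49.95, giving tanθ = 0.9032 or 4.662.
θ = 42.09° or 77.89°; the smaller is 42.09°.

42.1°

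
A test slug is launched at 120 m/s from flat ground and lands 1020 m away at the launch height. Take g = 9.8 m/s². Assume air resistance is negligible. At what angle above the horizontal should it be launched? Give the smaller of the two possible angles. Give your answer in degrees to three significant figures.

22.0°

R = v₀² sin 2θ / g gives sin 2θ = gR/v₀² = 9.80·1020/120² = 0.6942.
2θ = 43.96° or 180° − 43.96° = 136.0°, so θ = 21.98° or 68.02°.
The smaller angle is 21.98°.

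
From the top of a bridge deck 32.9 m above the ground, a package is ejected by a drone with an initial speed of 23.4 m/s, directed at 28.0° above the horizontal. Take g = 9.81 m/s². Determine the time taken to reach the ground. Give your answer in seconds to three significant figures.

Horizontal component vₓ = 23.40 cos 28.0° = 20.66 m/s; vertical v_y0 = 23.40 sin 28.0° = 10.99 m/s.
Vertical motion (up positive, ground at y = 0): 4.905 t² − (10.99) t − 32.9 = 0, so t = (10.99 + √(10.99² + 2·9.81·32.9)) / 9.81 = (10.99 + 27.68) / 9.81 = 3.941 s.

3.94 s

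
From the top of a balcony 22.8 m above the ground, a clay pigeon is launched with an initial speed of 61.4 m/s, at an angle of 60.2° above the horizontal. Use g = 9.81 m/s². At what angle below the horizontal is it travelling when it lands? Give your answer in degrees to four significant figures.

61.97°

Horizontal component vₓ = 61.40 cos 60.2° = 30.51 m/s; vertical v_y0 = 61.40 sin 60.2° = 53.28 m/s.
Vertical motion (up positive, ground at y = 0): 4.905 t² − (53.28) t − 22.8 = 0, so t = (53.28 + √(53.28² + 2·9.81·22.8)) / 9.81 = (53.28 + 57.33) / 9.81 = 11.27 s.
At impact: v_y = v_y0 − g t = −57.33 m/s; vₓ = 30.51 m/s.
Angle below horizontal: arctan(|v_y|/vₓ) = arctan(57.33/30.51) = 61.97°.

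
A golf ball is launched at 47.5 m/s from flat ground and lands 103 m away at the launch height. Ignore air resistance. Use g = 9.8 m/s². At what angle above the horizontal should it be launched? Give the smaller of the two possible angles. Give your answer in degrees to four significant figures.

13.29°

R = v₀² sin 2θ / g gives sin 2θ = gR/v₀² = 9.80·103/47.5² = 0.4474.
2θ = 26.58° or 180° − 26.58° = 153.4°, so θ = 13.29° or 76.71°.
The smaller angle is 13.29°.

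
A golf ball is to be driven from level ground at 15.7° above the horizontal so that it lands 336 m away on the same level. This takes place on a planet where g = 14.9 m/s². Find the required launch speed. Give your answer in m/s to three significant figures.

98.0 m/s

From R = (v₀² / g) sin 2θ: v₀ = √(gR / sin 2θ).
v₀ = √(14.9 × 336 / sin 31.40°) = √(5006 / 0.5210) = √9609.0 = 98.03 m/s.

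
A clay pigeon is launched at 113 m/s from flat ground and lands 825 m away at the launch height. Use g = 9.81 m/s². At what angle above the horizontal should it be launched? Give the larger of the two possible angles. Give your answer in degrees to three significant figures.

70.3°

R = v₀² sin 2θ / g gives sin 2θ = gR/v₀² = 9.81·825/113² = 0.6338.
2θ = 39.33° or 180° − 39.33° = 140.7°, so θ = 19.67° or 70.33°.
The larger angle is 70.33°.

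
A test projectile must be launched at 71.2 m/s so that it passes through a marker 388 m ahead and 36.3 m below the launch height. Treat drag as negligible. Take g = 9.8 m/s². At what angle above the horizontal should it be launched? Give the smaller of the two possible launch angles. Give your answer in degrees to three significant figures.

17.7°

Trajectory: y = x tanθ − g x² (1 + tan²θ)/(2v₀²). With x = 388, y = −36.3, v₀ = 71.2, g = 9.80:
145.5 tan²θ − 388 tanθ + (109.2) = 0.
tanθ = [388 ± √(388² − 4 × 145.5 × (109.2))] / (2 × 145.5) = (388 ± 294.9) / 291.0, giving tanθ = 0.3198 or 2.347.
θ = 17.74° or 66.92°; the smaller is 17.74°.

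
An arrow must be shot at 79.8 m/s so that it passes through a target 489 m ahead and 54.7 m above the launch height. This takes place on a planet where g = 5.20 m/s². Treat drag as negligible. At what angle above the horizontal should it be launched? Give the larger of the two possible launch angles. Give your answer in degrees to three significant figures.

77.9°

Trajectory: y = x tanθ − g x² (1 + tan²θ)/(2v₀²). With x = 489, y = 54.7, v₀ = 79.8, g = 5.20:
97.63 tan²θ − 489 tanθ + (152.3) = 0.
tanθ = [489 ± √(489² − 4 × 97.63 × (152.3))] / (2 × 97.63) = (489 ± 423.8) / 195.3, giving tanθ = 0.3338 or 4.675.
θ = 18.46° or 77.93°; the larger is 77.93°.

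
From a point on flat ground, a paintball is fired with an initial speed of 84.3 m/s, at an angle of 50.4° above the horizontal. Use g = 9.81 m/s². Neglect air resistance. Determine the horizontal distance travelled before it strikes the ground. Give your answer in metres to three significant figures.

Resolve: vₓ = 84.30 cos 50.4° = 53.73 m/s and v_y0 = 84.30 sin 50.4° = 64.95 m/s.
Time aloft: T = 2 v_y0 / g = 2 × 64.95 / 9.81 = 13.24 s.
Range: R = vₓ T = 53.73 × 13.24 = 711.6 m.

712 m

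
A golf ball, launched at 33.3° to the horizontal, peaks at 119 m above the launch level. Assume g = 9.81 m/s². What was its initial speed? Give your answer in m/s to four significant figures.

At the peak v_y = 0, so v_y0 = √(2gH) = √(2 × 9.81 × 119) = 48.32 m/s.
v_y0 = v₀ sin θ ⇒ v₀ = 48.32 / sin 33.3° = 88.01 m/s.

88.01 m/s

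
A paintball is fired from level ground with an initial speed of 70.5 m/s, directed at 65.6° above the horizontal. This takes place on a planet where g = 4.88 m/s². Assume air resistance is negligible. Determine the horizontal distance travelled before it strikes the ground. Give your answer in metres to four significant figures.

766.3 m

Horizontal component vₓ = 70.50 cos 65.6° = 29.12 m/s; vertical v_y0 = 70.50 sin 65.6° = 64.20 m/s.
Time aloft: T = 2 v_y0 / g = 2 × 64.20 / 4.88 = 26.31 s.
Horizontal distance R = vₓ T = 29.12 × 26.31 = 766.3 m.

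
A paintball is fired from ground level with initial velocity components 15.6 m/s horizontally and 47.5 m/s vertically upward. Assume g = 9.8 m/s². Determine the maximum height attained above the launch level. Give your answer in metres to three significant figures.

115 m

At the apex v_y = 0, so H = v_y0²/(2g) = 47.50²/19.60 = 115.1 m.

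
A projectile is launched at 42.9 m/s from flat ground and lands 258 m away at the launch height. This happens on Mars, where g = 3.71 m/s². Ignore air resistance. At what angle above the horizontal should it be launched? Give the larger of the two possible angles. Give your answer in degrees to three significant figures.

74.3°

R = v₀² sin 2θ / g gives sin 2θ = gR/v₀² = 3.71·258/42.9² = 0.5201.
2θ = 31.34° or 180° − 31.34° = 148.7°, so θ = 15.67° or 74.33°.
The larger angle is 74.33°.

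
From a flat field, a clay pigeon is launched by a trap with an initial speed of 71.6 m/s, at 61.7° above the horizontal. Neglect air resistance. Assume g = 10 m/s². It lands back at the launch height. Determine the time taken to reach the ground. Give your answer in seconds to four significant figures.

12.61 s

Components: vₓ = 71.60 cos 61.7° = 33.94 m/s, v_y0 = 71.60 sin 61.7° = 63.04 m/s.
Time of flight on level ground: T = 2 v_y0 / g = 2 × 63.04 / 10.0 = 12.61 s.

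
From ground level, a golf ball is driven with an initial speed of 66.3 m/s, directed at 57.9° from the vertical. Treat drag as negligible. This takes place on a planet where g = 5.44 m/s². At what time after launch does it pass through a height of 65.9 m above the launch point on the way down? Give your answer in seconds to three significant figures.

10.7 s

Components: vₓ = 66.30 sin 57.9° = 56.16 m/s, v_y0 = 66.30 cos 57.9° = 35.23 m/s.
Require v_y0 t − ½ g t² = 65.9, i.e. 2.720 t² − 35.23 t + 65.9 = 0.
t = [35.23 ± √(35.23² − 2·5.44·65.9)] / 5.44 = (35.23 ± 22.90) / 5.44, so t = 2.267 s or t = 10.69 s.
The descending-branch root is 10.69 s.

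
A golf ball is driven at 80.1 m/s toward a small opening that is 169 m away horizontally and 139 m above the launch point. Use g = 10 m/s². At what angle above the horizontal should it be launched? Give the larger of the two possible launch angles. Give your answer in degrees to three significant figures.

81.2°

Trajectory: y = x tanθ − g x² (1 + tan²θ)/(2v₀²). With x = 169, y = 139, v₀ = 80.1, g = 10.0:
22.26 tan²θ − 169 tanθ + (161.3) = 0.
tanθ = [169 ± √(169² − 4 × 22.26 × (161.3))] / (2 × 22.26) = (169 ± 119.2) / 44.52, giving tanθ = 1.119 or 6.474.
θ = 48.22° or 81.22°; the larger is 81.22°.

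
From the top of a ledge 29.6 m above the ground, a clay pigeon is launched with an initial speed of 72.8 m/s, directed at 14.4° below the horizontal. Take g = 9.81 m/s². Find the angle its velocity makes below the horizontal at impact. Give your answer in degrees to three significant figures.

23.1°

Horizontal component vₓ = 72.80 cos 14.4° = 70.51 m/s; vertical v_y0 = −18.10 m/s (downward).
The projectile lands when y = 29.6 + (−18.10) t − ½·9.81·t² = 0. Positive root: t = (−18.10 + √(18.10² + 2·9.81·29.6)) / 9.81 = (−18.10 + 30.14) / 9.81 = 1.227 s.
At impact: v_y = v_y0 − g t = −30.14 m/s; vₓ = 70.51 m/s.
Angle below horizontal: arctan(|v_y|/vₓ) = arctan(30.14/70.51) = 23.15°.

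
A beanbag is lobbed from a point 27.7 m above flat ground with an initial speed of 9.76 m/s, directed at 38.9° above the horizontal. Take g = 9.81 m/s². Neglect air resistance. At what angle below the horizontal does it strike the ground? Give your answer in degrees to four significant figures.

Resolve: vₓ = 9.760 cos 38.9° = 7.596 m/s and v_y0 = 9.760 sin 38.9° = 6.129 m/s.
With up positive and y = 0 at the ground: y(t) = 27.7 + (6.129) t − 4.905 t². Setting y = 0 and taking the positive root: t = [6.129 + √(6.129² + 2·9.81·27.7)] / 9.81 = (6.129 + 24.10) / 9.81 = 3.082 s.
At impact: v_y = v_y0 − g t = −24.10 m/s; vₓ = 7.596 m/s.
Angle below horizontal: arctan(|v_y|/vₓ) = arctan(24.10/7.596) = 72.51°.

72.51°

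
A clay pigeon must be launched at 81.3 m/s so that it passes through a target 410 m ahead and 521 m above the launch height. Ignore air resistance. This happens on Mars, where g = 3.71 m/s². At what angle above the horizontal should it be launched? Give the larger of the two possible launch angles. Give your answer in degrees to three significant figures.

Trajectory: y = x tanθ − g x² (1 + tan²θ)/(2v₀²). With x = 410, y = 521, v₀ = 81.3, g = 3.71:
47.18 tan²θ − 410 tanθ + (568.2) = 0.
tanθ = [410 ± √(410² − 4 × 47.18 × (568.2))] / (2 × 47.18) = (410 ± 246.7) / 94.35, giving tanθ = 1.730 or 6.960.
θ = 59.97° or 81.82°; the larger is 81.82°.

81.8°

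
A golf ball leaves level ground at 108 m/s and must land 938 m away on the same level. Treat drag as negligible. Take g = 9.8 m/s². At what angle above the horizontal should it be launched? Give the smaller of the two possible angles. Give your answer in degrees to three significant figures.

26.0°

From R = (v₀²/g) sin 2θ: sin 2θ = 9.80 × 938 / 11664 = 0.7881.
2θ = 52.01° or 180° − 52.01° = 128.0°, so θ = 26.00° or 64.00°.
The smaller angle is 26.00°.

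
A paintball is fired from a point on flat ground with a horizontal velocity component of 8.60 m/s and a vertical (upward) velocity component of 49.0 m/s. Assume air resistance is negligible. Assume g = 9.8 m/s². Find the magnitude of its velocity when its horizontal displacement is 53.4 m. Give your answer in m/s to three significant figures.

14.6 m/s

x = vₓ t ⇒ t = 53.4/8.600 = 6.209 s.
Vertical velocity there: v_y = v_y0 − g t = 49.00 − 9.80 × 6.209 = −11.85 m/s.
Speed: √(vₓ² + v_y²) = √(8.600² + 11.85²) = 14.64 m/s.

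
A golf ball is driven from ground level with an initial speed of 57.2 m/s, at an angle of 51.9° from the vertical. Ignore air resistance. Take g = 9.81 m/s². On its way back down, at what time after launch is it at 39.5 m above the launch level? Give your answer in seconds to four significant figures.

Resolve: vₓ = 57.20 sin 51.9° = 45.01 m/s and v_y0 = 57.20 cos 51.9° = 35.29 m/s.
Height y(t) = 35.29 t − 4.905 t² = 39.5 gives 4.905 t² − 35.29 t + 39.5 = 0.
Quadratic formula: t = (35.29 ± √470.71) / 9.81 = (35.29 ± 21.70) / 9.81 → t = 1.386 s or 5.809 s.
The descending-branch root is 5.809 s.

5.809 s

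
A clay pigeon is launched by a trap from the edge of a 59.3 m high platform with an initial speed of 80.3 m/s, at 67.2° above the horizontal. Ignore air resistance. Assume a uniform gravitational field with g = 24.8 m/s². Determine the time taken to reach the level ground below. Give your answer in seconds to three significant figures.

Horizontal component vₓ = 80.30 cos 67.2° = 31.12 m/s; vertical v_y0 = 80.30 sin 67.2° = 74.03 m/s.
Vertical motion (up positive, ground at y = 0): 12.40 t² − (74.03) t − 59.3 = 0, so t = (74.03 + √(74.03² + 2·24.8·59.3)) / 24.8 = (74.03 + 91.77) / 24.8 = 6.685 s.

6.69 s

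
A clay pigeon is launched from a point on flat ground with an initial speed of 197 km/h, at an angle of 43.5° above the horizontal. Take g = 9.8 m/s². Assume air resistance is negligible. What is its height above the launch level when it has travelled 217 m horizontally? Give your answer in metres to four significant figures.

Convert: 197 km/h = 197/3.6 = 54.72 m/s.
Horizontal component vₓ = 54.72 cos 43.5° = 39.69 m/s; vertical v_y0 = 54.72 sin 43.5° = 37.67 m/s.
x = vₓ t ⇒ t = 217/39.69 = 5.467 s.
Height: y = v_y0 t − ½ g t² = 37.67 × 5.467 − 4.900 × 5.467² = 205.9 − 146.4 = 59.48 m.

59.48 m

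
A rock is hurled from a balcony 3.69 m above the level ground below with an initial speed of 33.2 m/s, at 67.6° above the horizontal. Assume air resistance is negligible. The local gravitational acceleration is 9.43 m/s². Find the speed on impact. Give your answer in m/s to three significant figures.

vₓ = 33.20 cos 67.6° = 12.65 m/s; v_y0 = 33.20 sin 67.6° = 30.69 m/s.
Vertical motion (up positive, ground at y = 0): 4.715 t² − (30.69) t − 3.69 = 0, so t = (30.69 + √(30.69² + 2·9.43·3.69)) / 9.43 = (30.69 + 31.81) / 9.43 = 6.628 s.
Vertical velocity at impact: v_y = v_y0 − g t = 30.69 − 9.43 × 6.628 = −31.81 m/s.
Speed: |v| = √(vₓ² + v_y²) = √(12.65² + 31.81²) = 34.23 m/s.

34.2 m/s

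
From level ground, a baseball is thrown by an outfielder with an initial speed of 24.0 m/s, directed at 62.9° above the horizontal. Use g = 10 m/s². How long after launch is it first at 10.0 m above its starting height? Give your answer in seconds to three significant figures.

Resolve: vₓ = 24.00 cos 62.9° = 10.93 m/s and v_y0 = 24.00 sin 62.9° = 21.37 m/s.
Require v_y0 t − ½ g t² = 10.0, i.e. 5.000 t² − 21.37 t + 10.0 = 0.
t = [21.37 ± √(21.37² − 2·10.0·10.0)] / 10.0 = (21.37 ± 16.01) / 10.0, so t = 0.5350 s or t = 3.738 s.
The first (ascending) time is 0.5350 s.

0.535 s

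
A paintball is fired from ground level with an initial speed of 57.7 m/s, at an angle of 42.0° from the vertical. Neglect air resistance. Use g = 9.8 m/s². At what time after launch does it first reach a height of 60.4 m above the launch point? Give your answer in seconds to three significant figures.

Components: vₓ = 57.70 sin 42.0° = 38.61 m/s, v_y0 = 57.70 cos 42.0° = 42.88 m/s.
Height y(t) = 42.88 t − 4.900 t² = 60.4 gives 4.900 t² − 42.88 t + 60.4 = 0.
Quadratic formula: t = (42.88 ± √654.81) / 9.80 = (42.88 ± 25.59) / 9.80 → t = 1.764 s or 6.987 s.
The first (ascending) time is 1.764 s.

1.76 s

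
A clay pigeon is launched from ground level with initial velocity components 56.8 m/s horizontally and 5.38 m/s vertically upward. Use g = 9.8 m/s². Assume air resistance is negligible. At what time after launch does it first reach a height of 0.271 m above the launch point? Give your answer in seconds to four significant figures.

0.05292 s

Require v_y0 t − ½ g t² = 0.271, i.e. 4.900 t² − 5.380 t + 0.271 = 0.
Quadratic formula: t = (5.380 ± √23.633) / 9.80 = (5.380 ± 4.861) / 9.80 → t = 0.05292 s or 1.045 s.
The first (ascending) time is 0.05292 s.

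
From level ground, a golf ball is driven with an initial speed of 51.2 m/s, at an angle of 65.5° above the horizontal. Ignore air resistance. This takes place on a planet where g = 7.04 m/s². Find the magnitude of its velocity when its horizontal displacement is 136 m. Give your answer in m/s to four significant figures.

21.28 m/s

Resolve: vₓ = 51.20 cos 65.5° = 21.23 m/s and v_y0 = 51.20 sin 65.5° = 46.59 m/s.
At x = 136 m, t = x/vₓ = 136/21.23 = 6.405 s.
Vertical velocity there: v_y = v_y0 − g t = 46.59 − 7.04 × 6.405 = 1.496 m/s.
Speed: √(vₓ² + v_y²) = √(21.23² + 1.496²) = 21.28 m/s.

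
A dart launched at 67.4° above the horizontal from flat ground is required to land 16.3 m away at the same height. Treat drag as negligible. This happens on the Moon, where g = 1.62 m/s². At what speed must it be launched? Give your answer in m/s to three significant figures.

On level ground R = v₀² sin 2θ / g ⇒ v₀ = √(gR / sin 2θ).
v₀ = √(1.62 × 16.3 / sin 134.8°) = √(26.41 / 0.7096) = √37.214 = 6.100 m/s.

6.10 m/s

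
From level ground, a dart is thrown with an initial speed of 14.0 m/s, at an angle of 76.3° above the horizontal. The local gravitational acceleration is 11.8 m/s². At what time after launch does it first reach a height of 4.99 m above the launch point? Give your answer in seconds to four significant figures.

0.4578 s

vₓ = 14.00 cos 76.3° = 3.316 m/s; v_y0 = 14.00 sin 76.3° = 13.60 m/s.
Require v_y0 t − ½ g t² = 4.99, i.e. 5.900 t² − 13.60 t + 4.99 = 0.
Quadratic formula: t = (13.60 ± √67.242) / 11.8 = (13.60 ± 8.200) / 11.8 → t = 0.4578 s or 1.848 s.
The first (ascending) time is 0.4578 s.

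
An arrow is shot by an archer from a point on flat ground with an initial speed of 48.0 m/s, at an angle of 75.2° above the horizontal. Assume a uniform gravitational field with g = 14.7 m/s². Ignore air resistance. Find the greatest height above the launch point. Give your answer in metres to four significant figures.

Horizontal component vₓ = 48.00 cos 75.2° = 12.26 m/s; vertical v_y0 = 48.00 sin 75.2° = 46.41 m/s.
At the apex v_y = 0, so H = v_y0²/(2g) = 46.41²/29.40 = 73.25 m.

73.25 m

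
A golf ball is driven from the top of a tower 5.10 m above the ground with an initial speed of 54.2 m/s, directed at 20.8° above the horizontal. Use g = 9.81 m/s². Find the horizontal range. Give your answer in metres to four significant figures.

211.4 m

Resolve: vₓ = 54.20 cos 20.8° = 50.67 m/s and v_y0 = 54.20 sin 20.8° = 19.25 m/s.
Vertical motion (up positive, ground at y = 0): 4.905 t² − (19.25) t − 5.10 = 0, so t = (19.25 + √(19.25² + 2·9.81·5.10)) / 9.81 = (19.25 + 21.69) / 9.81 = 4.173 s.
Horizontal distance: R = vₓ t = 50.67 × 4.173 = 211.4 m.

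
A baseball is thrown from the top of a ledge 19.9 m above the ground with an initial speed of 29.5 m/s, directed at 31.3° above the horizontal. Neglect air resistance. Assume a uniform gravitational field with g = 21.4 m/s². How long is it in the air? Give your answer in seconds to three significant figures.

Horizontal component vₓ = 29.50 cos 31.3° = 25.21 m/s; vertical v_y0 = 29.50 sin 31.3° = 15.33 m/s.
Vertical motion (up positive, ground at y = 0): 10.70 t² − (15.33) t − 19.9 = 0, so t = (15.33 + √(15.33² + 2·21.4·19.9)) / 21.4 = (15.33 + 32.96) / 21.4 = 2.257 s.

2.26 s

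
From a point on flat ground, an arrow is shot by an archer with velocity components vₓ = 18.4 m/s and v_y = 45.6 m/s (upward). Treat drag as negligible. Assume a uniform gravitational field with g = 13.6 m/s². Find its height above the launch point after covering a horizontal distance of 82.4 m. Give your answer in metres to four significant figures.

Time to reach x = 82.4 m: t = x/vₓ = 82.4/18.40 = 4.478 s.
Height: y = v_y0 t − ½ g t² = 45.60 × 4.478 − 6.800 × 4.478² = 204.2 − 136.4 = 67.84 m.

67.84 m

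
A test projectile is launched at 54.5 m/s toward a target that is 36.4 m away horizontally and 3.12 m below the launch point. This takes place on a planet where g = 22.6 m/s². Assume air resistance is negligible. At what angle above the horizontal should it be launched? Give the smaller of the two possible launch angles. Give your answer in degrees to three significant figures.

3.04°

Trajectory: y = x tanθ − g x² (1 + tan²θ)/(2v₀²). With x = 36.4, y = −3.12, v₀ = 54.5, g = 22.6:
5.041 tan²θ − 36.4 tanθ + (1.921) = 0.
tanθ = [36.4 ± √(36.4² − 4 × 5.041 × (1.921))] / (2 × 5.041) = (36.4 ± 35.86) / 10.08, giving tanθ = 0.05316 or 7.168.
θ = 3.043° or 82.06°; the smaller is 3.043°.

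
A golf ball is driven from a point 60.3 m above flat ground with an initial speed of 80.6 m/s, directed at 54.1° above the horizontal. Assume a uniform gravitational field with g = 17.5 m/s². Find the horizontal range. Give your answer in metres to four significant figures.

391.9 m

Resolve: vₓ = 80.60 cos 54.1° = 47.26 m/s and v_y0 = 80.60 sin 54.1° = 65.29 m/s.
Vertical motion (up positive, ground at y = 0): 8.750 t² − (65.29) t − 60.3 = 0, so t = (65.29 + √(65.29² + 2·17.5·60.3)) / 17.5 = (65.29 + 79.83) / 17.5 = 8.293 s.
Horizontal distance: R = vₓ t = 47.26 × 8.293 = 391.9 m.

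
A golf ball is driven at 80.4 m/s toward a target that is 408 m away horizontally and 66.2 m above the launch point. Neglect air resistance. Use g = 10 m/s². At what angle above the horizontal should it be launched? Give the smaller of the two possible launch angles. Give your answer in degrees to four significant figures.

Trajectory: y = x tanθ − g x² (1 + tan²θ)/(2v₀²). With x = 408, y = 66.2, v₀ = 80.4, g = 10.0:
128.8 tan²θ − 408 tanθ + (195.0) = 0.
tanθ = [408 ± √(408² − 4 × 128.8 × (195.0))] / (2 × 128.8) = (408 ± 257.0) / 257.5, giving tanθ = 0.5863 or 2.582.
θ = 30.38° or 68.83°; the smaller is 30.38°.

30.38°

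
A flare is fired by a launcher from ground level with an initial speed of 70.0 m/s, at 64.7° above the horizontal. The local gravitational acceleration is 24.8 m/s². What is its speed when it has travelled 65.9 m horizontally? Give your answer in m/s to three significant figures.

vₓ = 70.00 cos 64.7° = 29.92 m/s; v_y0 = 70.00 sin 64.7° = 63.29 m/s.
At x = 65.9 m, t = x/vₓ = 65.9/29.92 = 2.203 s.
Vertical velocity there: v_y = v_y0 − g t = 63.29 − 24.8 × 2.203 = 8.654 m/s.
Speed: √(vₓ² + v_y²) = √(29.92² + 8.654²) = 31.14 m/s.

31.1 m/s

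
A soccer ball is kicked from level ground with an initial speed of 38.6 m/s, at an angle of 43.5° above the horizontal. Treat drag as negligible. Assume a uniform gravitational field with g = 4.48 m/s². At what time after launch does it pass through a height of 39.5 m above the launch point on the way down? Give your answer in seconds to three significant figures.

Components: vₓ = 38.60 cos 43.5° = 28.00 m/s, v_y0 = 38.60 sin 43.5° = 26.57 m/s.
Require v_y0 t − ½ g t² = 39.5, i.e. 2.240 t² − 26.57 t + 39.5 = 0.
Quadratic formula: t = (26.57 ± √352.07) / 4.48 = (26.57 ± 18.76) / 4.48 → t = 1.743 s or 10.12 s.
The descending-branch root is 10.12 s.

10.1 s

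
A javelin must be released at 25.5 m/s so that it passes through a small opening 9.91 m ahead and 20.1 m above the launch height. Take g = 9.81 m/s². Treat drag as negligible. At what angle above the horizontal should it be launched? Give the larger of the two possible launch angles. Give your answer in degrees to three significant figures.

Trajectory: y = x tanθ − g x² (1 + tan²θ)/(2v₀²). With x = 9.91, y = 20.1, v₀ = 25.5, g = 9.81:
0.7408 tan²θ − 9.91 tanθ + (20.84) = 0.
tanθ = [9.91 ± √(9.91² − 4 × 0.7408 × (20.84))] / (2 × 0.7408) = (9.91 ± 6.038) / 1.482, giving tanθ = 2.614 or 10.76.
θ = 69.06° or 84.69°; the larger is 84.69°.

84.7°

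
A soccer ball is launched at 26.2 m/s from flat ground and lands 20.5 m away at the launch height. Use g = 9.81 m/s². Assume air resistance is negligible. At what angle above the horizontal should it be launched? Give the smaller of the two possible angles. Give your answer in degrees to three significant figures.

R = v₀² sin 2θ / g gives sin 2θ = gR/v₀² = 9.81·20.5/26.2² = 0.2930.
2θ = 17.04° or 180° − 17.04° = 163.0°, so θ = 8.518° or 81.48°.
The smaller angle is 8.518°.

8.52°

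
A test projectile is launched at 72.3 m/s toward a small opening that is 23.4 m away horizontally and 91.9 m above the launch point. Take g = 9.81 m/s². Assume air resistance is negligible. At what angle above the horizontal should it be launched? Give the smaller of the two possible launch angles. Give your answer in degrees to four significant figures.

77.11°

Trajectory: y = x tanθ − g x² (1 + tan²θ)/(2v₀²). With x = 23.4, y = 91.9, v₀ = 72.3, g = 9.81:
0.5138 tan²θ − 23.4 tanθ + (92.41) = 0.
tanθ = [23.4 ± √(23.4² − 4 × 0.5138 × (92.41))] / (2 × 0.5138) = (23.4 ± 18.91) / 1.028, giving tanθ = 4.368 or 41.17.
θ = 77.11° or 88.61°; the smaller is 77.11°.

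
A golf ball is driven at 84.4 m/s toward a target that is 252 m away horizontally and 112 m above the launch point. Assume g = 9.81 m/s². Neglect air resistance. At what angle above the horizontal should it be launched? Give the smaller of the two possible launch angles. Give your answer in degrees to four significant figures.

Trajectory: y = x tanθ − g x² (1 + tan²θ)/(2v₀²). With x = 252, y = 112, v₀ = 84.4, g = 9.81:
43.73 tan²θ − 252 tanθ + (155.7) = 0.
tanθ = [252 ± √(252² − 4 × 43.73 × (155.7))] / (2 × 43.73) = (252 ± 190.4) / 87.46, giving tanθ = 0.7040 or 5.059.
θ = 35.14° or 78.82°; the smaller is 35.14°.

35.14°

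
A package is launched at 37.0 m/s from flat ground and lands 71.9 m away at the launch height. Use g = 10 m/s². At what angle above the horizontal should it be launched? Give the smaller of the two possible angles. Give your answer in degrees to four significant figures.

R = v₀² sin 2θ / g gives sin 2θ = gR/v₀² = 10.0·71.9/37.0² = 0.5252.
2θ = 31.68° or 180° − 31.68° = 148.3°, so θ = 15.84° or 74.16°.
The smaller angle is 15.84°.

15.84°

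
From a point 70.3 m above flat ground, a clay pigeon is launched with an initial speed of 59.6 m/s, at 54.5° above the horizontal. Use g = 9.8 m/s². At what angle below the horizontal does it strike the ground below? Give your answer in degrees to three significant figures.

vₓ = 59.60 cos 54.5° = 34.61 m/s; v_y0 = 59.60 sin 54.5° = 48.52 m/s.
The projectile lands when y = 70.3 + (48.52) t − ½·9.80·t² = 0. Positive root: t = (48.52 + √(48.52² + 2·9.80·70.3)) / 9.80 = (48.52 + 61.09) / 9.80 = 11.18 s.
At impact: v_y = v_y0 − g t = −61.09 m/s; vₓ = 34.61 m/s.
Angle below horizontal: arctan(|v_y|/vₓ) = arctan(61.09/34.61) = 60.47°.

60.5°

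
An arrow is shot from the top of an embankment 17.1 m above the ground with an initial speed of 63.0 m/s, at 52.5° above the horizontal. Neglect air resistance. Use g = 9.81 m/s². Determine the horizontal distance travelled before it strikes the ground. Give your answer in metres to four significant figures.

403.5 m

vₓ = 63.00 cos 52.5° = 38.35 m/s; v_y0 = 63.00 sin 52.5° = 49.98 m/s.
The projectile lands when y = 17.1 + (49.98) t − ½·9.81·t² = 0. Positive root: t = (49.98 + √(49.98² + 2·9.81·17.1)) / 9.81 = (49.98 + 53.23) / 9.81 = 10.52 s.
Horizontal distance: R = vₓ t = 38.35 × 10.52 = 403.5 m.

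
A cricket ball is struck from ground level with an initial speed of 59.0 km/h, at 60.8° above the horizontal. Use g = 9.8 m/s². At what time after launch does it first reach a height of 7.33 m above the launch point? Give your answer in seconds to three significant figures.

Convert: 59.0 km/h = 59.0/3.6 = 16.39 m/s.
Components: vₓ = 16.39 cos 60.8° = 7.995 m/s, v_y0 = 16.39 sin 60.8° = 14.31 m/s.
Height y(t) = 14.31 t − 4.900 t² = 7.33 gives 4.900 t² − 14.31 t + 7.33 = 0.
Quadratic formula: t = (14.31 ± √61.000) / 9.80 = (14.31 ± 7.810) / 9.80 → t = 0.6629 s or 2.257 s.
The first (ascending) time is 0.6629 s.

0.663 s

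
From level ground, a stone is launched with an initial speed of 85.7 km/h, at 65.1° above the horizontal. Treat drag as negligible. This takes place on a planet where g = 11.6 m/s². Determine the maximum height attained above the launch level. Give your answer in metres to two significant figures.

20 m

Convert: 85.7 km/h = 85.7/3.6 = 23.81 m/s.
Resolve: vₓ = 23.81 cos 65.1° = 10.02 m/s and v_y0 = 23.81 sin 65.1° = 21.59 m/s.
Peak height H = v_y0² / (2g) = 466.24 / 23.20 = 20.10 m.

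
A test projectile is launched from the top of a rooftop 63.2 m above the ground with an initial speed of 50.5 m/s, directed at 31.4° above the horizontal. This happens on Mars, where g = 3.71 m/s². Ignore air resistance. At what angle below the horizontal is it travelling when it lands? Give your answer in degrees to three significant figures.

38.3°

vₓ = 50.50 cos 31.4° = 43.10 m/s; v_y0 = 50.50 sin 31.4° = 26.31 m/s.
Vertical motion (up positive, ground at y = 0): 1.855 t² − (26.31) t − 63.2 = 0, so t = (26.31 + √(26.31² + 2·3.71·63.2)) / 3.71 = (26.31 + 34.08) / 3.71 = 16.28 s.
At impact: v_y = v_y0 − g t = −34.08 m/s; vₓ = 43.10 m/s.
Angle below horizontal: arctan(|v_y|/vₓ) = arctan(34.08/43.10) = 38.33°.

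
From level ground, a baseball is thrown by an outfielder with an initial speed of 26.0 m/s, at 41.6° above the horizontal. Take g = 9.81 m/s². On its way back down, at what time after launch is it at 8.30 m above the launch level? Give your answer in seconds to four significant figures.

2.945 s

Horizontal component vₓ = 26.00 cos 41.6° = 19.44 m/s; vertical v_y0 = 26.00 sin 41.6° = 17.26 m/s.
Require v_y0 t − ½ g t² = 8.30, i.e. 4.905 t² − 17.26 t + 8.30 = 0.
Quadratic formula: t = (17.26 ± √135.13) / 9.81 = (17.26 ± 11.62) / 9.81 → t = 0.5747 s or 2.945 s.
The descending-branch root is 2.945 s.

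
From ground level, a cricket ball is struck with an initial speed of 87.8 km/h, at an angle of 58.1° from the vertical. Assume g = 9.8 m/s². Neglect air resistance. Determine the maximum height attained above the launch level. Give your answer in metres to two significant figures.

Convert: 87.8 km/h = 87.8/3.6 = 24.39 m/s.
vₓ = 24.39 sin 58.1° = 20.71 m/s; v_y0 = 24.39 cos 58.1° = 12.89 m/s.
Peak height H = v_y0² / (2g) = 166.10 / 19.60 = 8.475 m.

8.5 m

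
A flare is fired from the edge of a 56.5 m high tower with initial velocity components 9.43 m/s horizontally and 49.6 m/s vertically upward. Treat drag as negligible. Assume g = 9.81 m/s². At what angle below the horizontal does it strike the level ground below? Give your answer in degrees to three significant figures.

81.0°

The projectile lands when y = 56.5 + (49.60) t − ½·9.81·t² = 0. Positive root: t = (49.60 + √(49.60² + 2·9.81·56.5)) / 9.81 = (49.60 + 59.74) / 9.81 = 11.15 s.
At impact: v_y = v_y0 − g t = −59.74 m/s; vₓ = 9.430 m/s.
Angle below horizontal: arctan(|v_y|/vₓ) = arctan(59.74/9.430) = 81.03°.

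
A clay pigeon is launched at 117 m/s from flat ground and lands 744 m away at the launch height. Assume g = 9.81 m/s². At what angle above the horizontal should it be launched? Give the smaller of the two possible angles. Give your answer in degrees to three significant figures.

Level-ground range R = v₀² sin(2θ)/g ⇒ sin(2θ) = gR/v₀² = 9.81 × 744 / 117² = 0.5332.
2θ = 32.22° or 180° − 32.22° = 147.8°, so θ = 16.11° or 73.89°.
The smaller angle is 16.11°.

16.1°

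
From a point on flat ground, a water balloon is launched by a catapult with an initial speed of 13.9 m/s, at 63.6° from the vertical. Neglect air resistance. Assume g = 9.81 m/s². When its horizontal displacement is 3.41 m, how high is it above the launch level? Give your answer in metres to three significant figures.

1.32 m

vₓ = 13.90 sin 63.6° = 12.45 m/s; v_y0 = 13.90 cos 63.6° = 6.180 m/s.
At x = 3.41 m, t = x/vₓ = 3.41/12.45 = 0.2739 s.
Height: y = v_y0 t − ½ g t² = 6.180 × 0.2739 − 4.905 × 0.2739² = 1.693 − 0.3679 = 1.325 m.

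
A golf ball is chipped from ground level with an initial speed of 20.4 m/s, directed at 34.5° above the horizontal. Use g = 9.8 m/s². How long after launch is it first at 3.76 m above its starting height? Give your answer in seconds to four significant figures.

Horizontal component vₓ = 20.40 cos 34.5° = 16.81 m/s; vertical v_y0 = 20.40 sin 34.5° = 11.55 m/s.
Set y = v_y0 t − ½ g t² = 3.76: 4.900 t² − 11.55 t + 3.76 = 0.
Quadratic formula: t = (11.55 ± √59.815) / 9.80 = (11.55 ± 7.734) / 9.80 → t = 0.3899 s or 1.968 s.
The first (ascending) time is 0.3899 s.

0.3899 s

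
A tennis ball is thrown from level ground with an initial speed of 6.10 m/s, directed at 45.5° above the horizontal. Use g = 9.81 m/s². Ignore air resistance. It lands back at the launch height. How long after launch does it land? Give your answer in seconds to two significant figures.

0.89 s

Resolve: vₓ = 6.100 cos 45.5° = 4.276 m/s and v_y0 = 6.100 sin 45.5° = 4.351 m/s.
Time of flight on level ground: T = 2 v_y0 / g = 2 × 4.351 / 9.81 = 0.8870 s.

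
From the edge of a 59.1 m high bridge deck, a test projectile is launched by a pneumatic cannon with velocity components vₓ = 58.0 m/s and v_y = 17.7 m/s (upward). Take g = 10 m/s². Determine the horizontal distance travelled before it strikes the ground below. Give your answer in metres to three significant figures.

327 m

With up positive and y = 0 at the ground: y(t) = 59.1 + (17.70) t − 5.000 t². Setting y = 0 and taking the positive root: t = [17.70 + √(17.70² + 2·10.0·59.1)] / 10.0 = (17.70 + 38.67) / 10.0 = 5.637 s.
Horizontal distance: R = vₓ t = 58.00 × 5.637 = 326.9 m.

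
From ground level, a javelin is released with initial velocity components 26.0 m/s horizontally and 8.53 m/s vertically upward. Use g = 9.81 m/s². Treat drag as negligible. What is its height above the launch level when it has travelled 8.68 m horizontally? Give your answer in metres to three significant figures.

2.30 m

At x = 8.68 m, t = x/vₓ = 8.68/26.00 = 0.3338 s.
Height: y = v_y0 t − ½ g t² = 8.530 × 0.3338 − 4.905 × 0.3338² = 2.848 − 0.5467 = 2.301 m.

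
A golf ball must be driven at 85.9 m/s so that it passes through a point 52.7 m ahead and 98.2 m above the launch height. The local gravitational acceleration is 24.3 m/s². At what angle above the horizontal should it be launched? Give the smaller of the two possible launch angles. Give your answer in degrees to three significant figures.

Trajectory: y = x tanθ − g x² (1 + tan²θ)/(2v₀²). With x = 52.7, y = 98.2, v₀ = 85.9, g = 24.3:
4.573 tan²θ − 52.7 tanθ + (102.8) = 0.
tanθ = [52.7 ± √(52.7² − 4 × 4.573 × (102.8))] / (2 × 4.573) = (52.7 ± 29.96) / 9.146, giving tanθ = 2.487 or 9.037.
θ = 68.09° or 83.69°; the smaller is 68.09°.

68.1°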